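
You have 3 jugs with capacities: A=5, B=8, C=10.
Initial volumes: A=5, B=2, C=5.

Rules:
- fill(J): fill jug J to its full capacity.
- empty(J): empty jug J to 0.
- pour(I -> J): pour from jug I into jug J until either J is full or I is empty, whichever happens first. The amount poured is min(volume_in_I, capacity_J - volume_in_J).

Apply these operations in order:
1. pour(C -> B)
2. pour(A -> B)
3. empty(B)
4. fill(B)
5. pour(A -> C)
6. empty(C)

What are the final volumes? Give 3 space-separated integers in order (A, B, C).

Answer: 0 8 0

Derivation:
Step 1: pour(C -> B) -> (A=5 B=7 C=0)
Step 2: pour(A -> B) -> (A=4 B=8 C=0)
Step 3: empty(B) -> (A=4 B=0 C=0)
Step 4: fill(B) -> (A=4 B=8 C=0)
Step 5: pour(A -> C) -> (A=0 B=8 C=4)
Step 6: empty(C) -> (A=0 B=8 C=0)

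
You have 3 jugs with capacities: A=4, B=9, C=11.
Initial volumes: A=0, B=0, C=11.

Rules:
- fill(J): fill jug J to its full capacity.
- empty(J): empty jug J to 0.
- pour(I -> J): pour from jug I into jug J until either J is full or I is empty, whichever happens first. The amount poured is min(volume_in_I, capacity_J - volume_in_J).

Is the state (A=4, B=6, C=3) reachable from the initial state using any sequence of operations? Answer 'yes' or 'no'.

BFS from (A=0, B=0, C=11):
  1. pour(C -> B) -> (A=0 B=9 C=2)
  2. empty(B) -> (A=0 B=0 C=2)
  3. pour(C -> B) -> (A=0 B=2 C=0)
  4. fill(C) -> (A=0 B=2 C=11)
  5. pour(C -> A) -> (A=4 B=2 C=7)
  6. pour(A -> B) -> (A=0 B=6 C=7)
  7. pour(C -> A) -> (A=4 B=6 C=3)
Target reached → yes.

Answer: yes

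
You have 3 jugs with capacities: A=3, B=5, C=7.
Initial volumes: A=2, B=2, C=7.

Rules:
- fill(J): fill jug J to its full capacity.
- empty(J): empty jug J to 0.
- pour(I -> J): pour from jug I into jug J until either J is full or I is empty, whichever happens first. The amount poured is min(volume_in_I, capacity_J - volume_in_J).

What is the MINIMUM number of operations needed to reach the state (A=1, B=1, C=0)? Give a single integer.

Answer: 7

Derivation:
BFS from (A=2, B=2, C=7). One shortest path:
  1. empty(B) -> (A=2 B=0 C=7)
  2. pour(C -> A) -> (A=3 B=0 C=6)
  3. pour(A -> B) -> (A=0 B=3 C=6)
  4. pour(C -> A) -> (A=3 B=3 C=3)
  5. pour(A -> B) -> (A=1 B=5 C=3)
  6. pour(B -> C) -> (A=1 B=1 C=7)
  7. empty(C) -> (A=1 B=1 C=0)
Reached target in 7 moves.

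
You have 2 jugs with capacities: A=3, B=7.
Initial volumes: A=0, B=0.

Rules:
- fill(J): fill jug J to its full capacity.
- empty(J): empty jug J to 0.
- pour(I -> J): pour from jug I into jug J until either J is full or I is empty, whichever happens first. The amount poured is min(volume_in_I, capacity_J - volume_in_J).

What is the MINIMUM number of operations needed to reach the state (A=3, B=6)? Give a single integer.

BFS from (A=0, B=0). One shortest path:
  1. fill(A) -> (A=3 B=0)
  2. pour(A -> B) -> (A=0 B=3)
  3. fill(A) -> (A=3 B=3)
  4. pour(A -> B) -> (A=0 B=6)
  5. fill(A) -> (A=3 B=6)
Reached target in 5 moves.

Answer: 5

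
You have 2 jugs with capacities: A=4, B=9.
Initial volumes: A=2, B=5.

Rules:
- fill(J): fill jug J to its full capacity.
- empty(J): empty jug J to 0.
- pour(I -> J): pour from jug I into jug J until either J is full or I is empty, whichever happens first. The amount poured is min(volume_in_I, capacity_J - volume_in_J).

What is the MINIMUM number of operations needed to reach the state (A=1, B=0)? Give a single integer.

Answer: 4

Derivation:
BFS from (A=2, B=5). One shortest path:
  1. empty(A) -> (A=0 B=5)
  2. pour(B -> A) -> (A=4 B=1)
  3. empty(A) -> (A=0 B=1)
  4. pour(B -> A) -> (A=1 B=0)
Reached target in 4 moves.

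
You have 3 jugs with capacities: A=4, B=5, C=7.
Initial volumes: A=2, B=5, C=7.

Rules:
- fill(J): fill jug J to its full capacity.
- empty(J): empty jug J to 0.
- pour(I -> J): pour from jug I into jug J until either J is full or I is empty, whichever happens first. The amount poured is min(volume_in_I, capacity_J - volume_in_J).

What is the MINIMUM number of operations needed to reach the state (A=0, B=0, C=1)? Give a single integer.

Answer: 5

Derivation:
BFS from (A=2, B=5, C=7). One shortest path:
  1. empty(A) -> (A=0 B=5 C=7)
  2. empty(C) -> (A=0 B=5 C=0)
  3. pour(B -> A) -> (A=4 B=1 C=0)
  4. empty(A) -> (A=0 B=1 C=0)
  5. pour(B -> C) -> (A=0 B=0 C=1)
Reached target in 5 moves.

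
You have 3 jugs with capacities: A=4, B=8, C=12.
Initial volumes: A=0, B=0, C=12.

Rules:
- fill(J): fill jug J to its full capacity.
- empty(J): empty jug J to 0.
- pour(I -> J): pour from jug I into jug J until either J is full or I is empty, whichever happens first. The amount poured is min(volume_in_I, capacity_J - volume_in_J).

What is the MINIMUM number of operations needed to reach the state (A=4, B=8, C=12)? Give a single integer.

Answer: 2

Derivation:
BFS from (A=0, B=0, C=12). One shortest path:
  1. fill(A) -> (A=4 B=0 C=12)
  2. fill(B) -> (A=4 B=8 C=12)
Reached target in 2 moves.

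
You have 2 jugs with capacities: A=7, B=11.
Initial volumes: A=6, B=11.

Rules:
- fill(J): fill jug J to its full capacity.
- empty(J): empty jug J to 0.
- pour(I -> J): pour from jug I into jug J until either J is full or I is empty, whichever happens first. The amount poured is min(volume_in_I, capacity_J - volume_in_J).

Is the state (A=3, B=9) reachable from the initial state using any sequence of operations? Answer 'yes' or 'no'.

Answer: no

Derivation:
BFS explored all 36 reachable states.
Reachable set includes: (0,0), (0,1), (0,2), (0,3), (0,4), (0,5), (0,6), (0,7), (0,8), (0,9), (0,10), (0,11) ...
Target (A=3, B=9) not in reachable set → no.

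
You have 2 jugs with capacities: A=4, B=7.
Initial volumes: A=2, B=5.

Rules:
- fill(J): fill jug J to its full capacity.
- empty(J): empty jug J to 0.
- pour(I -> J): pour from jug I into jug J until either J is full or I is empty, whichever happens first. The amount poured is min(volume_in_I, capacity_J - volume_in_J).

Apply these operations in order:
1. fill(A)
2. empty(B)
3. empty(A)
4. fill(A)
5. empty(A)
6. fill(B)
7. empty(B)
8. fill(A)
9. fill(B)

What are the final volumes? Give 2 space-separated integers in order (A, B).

Answer: 4 7

Derivation:
Step 1: fill(A) -> (A=4 B=5)
Step 2: empty(B) -> (A=4 B=0)
Step 3: empty(A) -> (A=0 B=0)
Step 4: fill(A) -> (A=4 B=0)
Step 5: empty(A) -> (A=0 B=0)
Step 6: fill(B) -> (A=0 B=7)
Step 7: empty(B) -> (A=0 B=0)
Step 8: fill(A) -> (A=4 B=0)
Step 9: fill(B) -> (A=4 B=7)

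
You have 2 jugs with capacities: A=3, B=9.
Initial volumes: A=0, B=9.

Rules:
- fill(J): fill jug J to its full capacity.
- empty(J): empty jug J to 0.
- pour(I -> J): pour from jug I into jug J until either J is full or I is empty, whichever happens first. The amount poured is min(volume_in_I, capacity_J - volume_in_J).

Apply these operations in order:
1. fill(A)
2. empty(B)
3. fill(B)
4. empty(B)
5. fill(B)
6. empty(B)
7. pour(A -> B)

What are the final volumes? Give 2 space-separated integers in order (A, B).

Answer: 0 3

Derivation:
Step 1: fill(A) -> (A=3 B=9)
Step 2: empty(B) -> (A=3 B=0)
Step 3: fill(B) -> (A=3 B=9)
Step 4: empty(B) -> (A=3 B=0)
Step 5: fill(B) -> (A=3 B=9)
Step 6: empty(B) -> (A=3 B=0)
Step 7: pour(A -> B) -> (A=0 B=3)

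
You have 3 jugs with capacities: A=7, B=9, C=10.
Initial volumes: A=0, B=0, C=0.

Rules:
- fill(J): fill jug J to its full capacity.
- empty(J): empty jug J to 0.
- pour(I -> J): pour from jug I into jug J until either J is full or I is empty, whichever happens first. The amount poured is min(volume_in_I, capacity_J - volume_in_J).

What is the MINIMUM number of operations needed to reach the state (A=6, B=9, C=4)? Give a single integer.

BFS from (A=0, B=0, C=0). One shortest path:
  1. fill(C) -> (A=0 B=0 C=10)
  2. pour(C -> B) -> (A=0 B=9 C=1)
  3. pour(C -> A) -> (A=1 B=9 C=0)
  4. pour(B -> C) -> (A=1 B=0 C=9)
  5. fill(B) -> (A=1 B=9 C=9)
  6. pour(B -> A) -> (A=7 B=3 C=9)
  7. pour(A -> C) -> (A=6 B=3 C=10)
  8. pour(C -> B) -> (A=6 B=9 C=4)
Reached target in 8 moves.

Answer: 8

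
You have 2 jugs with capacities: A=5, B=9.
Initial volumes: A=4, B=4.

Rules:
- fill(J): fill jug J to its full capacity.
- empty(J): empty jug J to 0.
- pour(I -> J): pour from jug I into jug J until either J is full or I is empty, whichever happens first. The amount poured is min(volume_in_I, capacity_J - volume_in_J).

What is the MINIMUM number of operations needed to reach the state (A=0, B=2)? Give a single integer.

BFS from (A=4, B=4). One shortest path:
  1. pour(B -> A) -> (A=5 B=3)
  2. empty(A) -> (A=0 B=3)
  3. pour(B -> A) -> (A=3 B=0)
  4. fill(B) -> (A=3 B=9)
  5. pour(B -> A) -> (A=5 B=7)
  6. empty(A) -> (A=0 B=7)
  7. pour(B -> A) -> (A=5 B=2)
  8. empty(A) -> (A=0 B=2)
Reached target in 8 moves.

Answer: 8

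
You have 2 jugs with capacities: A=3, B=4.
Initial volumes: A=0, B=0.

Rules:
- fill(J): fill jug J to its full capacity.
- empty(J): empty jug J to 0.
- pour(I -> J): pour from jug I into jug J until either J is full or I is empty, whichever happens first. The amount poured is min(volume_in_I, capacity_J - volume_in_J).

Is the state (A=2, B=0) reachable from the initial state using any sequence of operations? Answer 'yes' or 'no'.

Answer: yes

Derivation:
BFS from (A=0, B=0):
  1. fill(A) -> (A=3 B=0)
  2. pour(A -> B) -> (A=0 B=3)
  3. fill(A) -> (A=3 B=3)
  4. pour(A -> B) -> (A=2 B=4)
  5. empty(B) -> (A=2 B=0)
Target reached → yes.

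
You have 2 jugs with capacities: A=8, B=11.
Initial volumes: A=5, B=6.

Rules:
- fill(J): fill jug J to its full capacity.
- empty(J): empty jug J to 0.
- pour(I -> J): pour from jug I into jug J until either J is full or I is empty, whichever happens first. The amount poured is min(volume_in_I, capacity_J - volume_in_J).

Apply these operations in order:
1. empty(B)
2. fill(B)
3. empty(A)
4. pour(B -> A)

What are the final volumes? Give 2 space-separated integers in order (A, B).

Answer: 8 3

Derivation:
Step 1: empty(B) -> (A=5 B=0)
Step 2: fill(B) -> (A=5 B=11)
Step 3: empty(A) -> (A=0 B=11)
Step 4: pour(B -> A) -> (A=8 B=3)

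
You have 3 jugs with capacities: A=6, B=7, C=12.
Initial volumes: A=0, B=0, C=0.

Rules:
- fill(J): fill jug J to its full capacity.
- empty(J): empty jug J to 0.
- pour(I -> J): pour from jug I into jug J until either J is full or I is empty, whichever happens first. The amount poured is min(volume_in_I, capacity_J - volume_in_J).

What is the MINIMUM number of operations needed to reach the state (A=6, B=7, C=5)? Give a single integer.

BFS from (A=0, B=0, C=0). One shortest path:
  1. fill(A) -> (A=6 B=0 C=0)
  2. fill(C) -> (A=6 B=0 C=12)
  3. pour(C -> B) -> (A=6 B=7 C=5)
Reached target in 3 moves.

Answer: 3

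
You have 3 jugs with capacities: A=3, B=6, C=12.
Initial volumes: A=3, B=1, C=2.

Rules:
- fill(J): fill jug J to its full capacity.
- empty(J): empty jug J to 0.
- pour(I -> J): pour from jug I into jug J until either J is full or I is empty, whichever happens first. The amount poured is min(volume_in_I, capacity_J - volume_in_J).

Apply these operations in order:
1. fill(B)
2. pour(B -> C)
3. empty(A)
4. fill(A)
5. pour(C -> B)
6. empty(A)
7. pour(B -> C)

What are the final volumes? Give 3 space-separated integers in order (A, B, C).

Answer: 0 0 8

Derivation:
Step 1: fill(B) -> (A=3 B=6 C=2)
Step 2: pour(B -> C) -> (A=3 B=0 C=8)
Step 3: empty(A) -> (A=0 B=0 C=8)
Step 4: fill(A) -> (A=3 B=0 C=8)
Step 5: pour(C -> B) -> (A=3 B=6 C=2)
Step 6: empty(A) -> (A=0 B=6 C=2)
Step 7: pour(B -> C) -> (A=0 B=0 C=8)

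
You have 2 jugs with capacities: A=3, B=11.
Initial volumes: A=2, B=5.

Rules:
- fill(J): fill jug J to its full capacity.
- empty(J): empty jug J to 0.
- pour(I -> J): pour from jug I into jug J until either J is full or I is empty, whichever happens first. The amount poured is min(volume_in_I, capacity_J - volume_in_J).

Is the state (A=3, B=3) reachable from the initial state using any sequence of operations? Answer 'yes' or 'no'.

BFS from (A=2, B=5):
  1. fill(A) -> (A=3 B=5)
  2. empty(B) -> (A=3 B=0)
  3. pour(A -> B) -> (A=0 B=3)
  4. fill(A) -> (A=3 B=3)
Target reached → yes.

Answer: yes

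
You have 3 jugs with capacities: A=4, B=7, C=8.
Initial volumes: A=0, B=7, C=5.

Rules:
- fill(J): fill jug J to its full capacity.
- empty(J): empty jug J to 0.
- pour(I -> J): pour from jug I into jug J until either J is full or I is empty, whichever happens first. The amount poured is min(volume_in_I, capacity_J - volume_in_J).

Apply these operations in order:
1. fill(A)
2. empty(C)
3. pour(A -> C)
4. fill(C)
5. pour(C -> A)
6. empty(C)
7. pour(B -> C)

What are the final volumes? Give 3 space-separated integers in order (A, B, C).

Answer: 4 0 7

Derivation:
Step 1: fill(A) -> (A=4 B=7 C=5)
Step 2: empty(C) -> (A=4 B=7 C=0)
Step 3: pour(A -> C) -> (A=0 B=7 C=4)
Step 4: fill(C) -> (A=0 B=7 C=8)
Step 5: pour(C -> A) -> (A=4 B=7 C=4)
Step 6: empty(C) -> (A=4 B=7 C=0)
Step 7: pour(B -> C) -> (A=4 B=0 C=7)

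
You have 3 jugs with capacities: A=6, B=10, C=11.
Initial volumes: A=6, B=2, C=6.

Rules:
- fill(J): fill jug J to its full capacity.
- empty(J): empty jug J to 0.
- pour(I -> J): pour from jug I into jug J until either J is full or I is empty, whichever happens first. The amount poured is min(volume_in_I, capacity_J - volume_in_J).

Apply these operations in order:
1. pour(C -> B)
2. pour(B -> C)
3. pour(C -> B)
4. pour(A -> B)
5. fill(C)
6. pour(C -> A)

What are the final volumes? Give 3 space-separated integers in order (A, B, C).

Step 1: pour(C -> B) -> (A=6 B=8 C=0)
Step 2: pour(B -> C) -> (A=6 B=0 C=8)
Step 3: pour(C -> B) -> (A=6 B=8 C=0)
Step 4: pour(A -> B) -> (A=4 B=10 C=0)
Step 5: fill(C) -> (A=4 B=10 C=11)
Step 6: pour(C -> A) -> (A=6 B=10 C=9)

Answer: 6 10 9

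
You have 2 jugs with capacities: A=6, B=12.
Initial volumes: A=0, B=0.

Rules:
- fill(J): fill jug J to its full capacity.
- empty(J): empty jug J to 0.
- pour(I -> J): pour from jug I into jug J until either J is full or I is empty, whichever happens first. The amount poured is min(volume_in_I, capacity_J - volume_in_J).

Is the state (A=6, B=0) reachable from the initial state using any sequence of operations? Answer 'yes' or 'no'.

Answer: yes

Derivation:
BFS from (A=0, B=0):
  1. fill(A) -> (A=6 B=0)
Target reached → yes.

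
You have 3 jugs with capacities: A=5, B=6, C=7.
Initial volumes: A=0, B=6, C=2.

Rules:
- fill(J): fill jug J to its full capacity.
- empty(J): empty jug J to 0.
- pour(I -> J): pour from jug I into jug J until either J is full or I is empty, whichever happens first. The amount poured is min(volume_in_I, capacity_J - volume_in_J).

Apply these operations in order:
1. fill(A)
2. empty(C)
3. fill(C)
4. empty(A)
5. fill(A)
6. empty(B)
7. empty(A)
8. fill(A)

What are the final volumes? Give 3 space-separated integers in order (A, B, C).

Step 1: fill(A) -> (A=5 B=6 C=2)
Step 2: empty(C) -> (A=5 B=6 C=0)
Step 3: fill(C) -> (A=5 B=6 C=7)
Step 4: empty(A) -> (A=0 B=6 C=7)
Step 5: fill(A) -> (A=5 B=6 C=7)
Step 6: empty(B) -> (A=5 B=0 C=7)
Step 7: empty(A) -> (A=0 B=0 C=7)
Step 8: fill(A) -> (A=5 B=0 C=7)

Answer: 5 0 7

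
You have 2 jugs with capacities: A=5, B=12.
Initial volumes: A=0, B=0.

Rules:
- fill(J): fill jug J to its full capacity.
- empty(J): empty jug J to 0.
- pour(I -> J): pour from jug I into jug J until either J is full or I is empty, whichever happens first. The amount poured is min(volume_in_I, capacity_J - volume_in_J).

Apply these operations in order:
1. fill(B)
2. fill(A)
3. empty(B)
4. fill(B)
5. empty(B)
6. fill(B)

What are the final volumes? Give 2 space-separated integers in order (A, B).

Step 1: fill(B) -> (A=0 B=12)
Step 2: fill(A) -> (A=5 B=12)
Step 3: empty(B) -> (A=5 B=0)
Step 4: fill(B) -> (A=5 B=12)
Step 5: empty(B) -> (A=5 B=0)
Step 6: fill(B) -> (A=5 B=12)

Answer: 5 12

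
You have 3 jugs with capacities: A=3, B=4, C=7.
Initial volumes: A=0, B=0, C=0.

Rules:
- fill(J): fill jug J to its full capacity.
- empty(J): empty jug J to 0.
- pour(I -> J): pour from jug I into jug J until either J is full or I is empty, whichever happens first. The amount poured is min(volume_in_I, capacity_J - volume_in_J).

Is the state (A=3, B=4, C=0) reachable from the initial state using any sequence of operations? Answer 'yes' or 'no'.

BFS from (A=0, B=0, C=0):
  1. fill(A) -> (A=3 B=0 C=0)
  2. fill(B) -> (A=3 B=4 C=0)
Target reached → yes.

Answer: yes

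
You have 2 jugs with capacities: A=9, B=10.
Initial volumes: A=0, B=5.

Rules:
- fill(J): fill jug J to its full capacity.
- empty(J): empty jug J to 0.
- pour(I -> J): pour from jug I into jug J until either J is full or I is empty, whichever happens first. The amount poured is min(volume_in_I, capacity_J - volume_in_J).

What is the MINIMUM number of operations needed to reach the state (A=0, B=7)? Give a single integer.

Answer: 8

Derivation:
BFS from (A=0, B=5). One shortest path:
  1. pour(B -> A) -> (A=5 B=0)
  2. fill(B) -> (A=5 B=10)
  3. pour(B -> A) -> (A=9 B=6)
  4. empty(A) -> (A=0 B=6)
  5. pour(B -> A) -> (A=6 B=0)
  6. fill(B) -> (A=6 B=10)
  7. pour(B -> A) -> (A=9 B=7)
  8. empty(A) -> (A=0 B=7)
Reached target in 8 moves.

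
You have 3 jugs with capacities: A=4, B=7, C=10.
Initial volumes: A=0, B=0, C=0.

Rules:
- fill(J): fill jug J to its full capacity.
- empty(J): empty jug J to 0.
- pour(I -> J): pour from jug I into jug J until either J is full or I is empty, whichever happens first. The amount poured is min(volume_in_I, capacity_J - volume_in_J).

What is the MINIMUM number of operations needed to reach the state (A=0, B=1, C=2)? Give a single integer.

Answer: 7

Derivation:
BFS from (A=0, B=0, C=0). One shortest path:
  1. fill(C) -> (A=0 B=0 C=10)
  2. pour(C -> A) -> (A=4 B=0 C=6)
  3. pour(A -> B) -> (A=0 B=4 C=6)
  4. pour(C -> A) -> (A=4 B=4 C=2)
  5. pour(A -> B) -> (A=1 B=7 C=2)
  6. empty(B) -> (A=1 B=0 C=2)
  7. pour(A -> B) -> (A=0 B=1 C=2)
Reached target in 7 moves.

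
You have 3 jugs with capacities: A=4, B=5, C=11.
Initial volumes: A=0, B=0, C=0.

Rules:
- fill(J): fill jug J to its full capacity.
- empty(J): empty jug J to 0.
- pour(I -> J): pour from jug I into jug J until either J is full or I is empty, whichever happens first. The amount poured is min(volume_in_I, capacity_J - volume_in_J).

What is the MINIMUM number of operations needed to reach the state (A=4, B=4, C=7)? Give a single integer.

Answer: 4

Derivation:
BFS from (A=0, B=0, C=0). One shortest path:
  1. fill(A) -> (A=4 B=0 C=0)
  2. fill(C) -> (A=4 B=0 C=11)
  3. pour(A -> B) -> (A=0 B=4 C=11)
  4. pour(C -> A) -> (A=4 B=4 C=7)
Reached target in 4 moves.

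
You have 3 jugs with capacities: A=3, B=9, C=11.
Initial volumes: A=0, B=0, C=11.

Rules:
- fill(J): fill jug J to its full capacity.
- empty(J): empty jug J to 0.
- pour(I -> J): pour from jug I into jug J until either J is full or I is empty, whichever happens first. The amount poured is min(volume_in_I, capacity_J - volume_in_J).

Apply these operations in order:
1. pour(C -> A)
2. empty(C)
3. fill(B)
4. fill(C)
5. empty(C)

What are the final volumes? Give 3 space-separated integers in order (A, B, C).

Answer: 3 9 0

Derivation:
Step 1: pour(C -> A) -> (A=3 B=0 C=8)
Step 2: empty(C) -> (A=3 B=0 C=0)
Step 3: fill(B) -> (A=3 B=9 C=0)
Step 4: fill(C) -> (A=3 B=9 C=11)
Step 5: empty(C) -> (A=3 B=9 C=0)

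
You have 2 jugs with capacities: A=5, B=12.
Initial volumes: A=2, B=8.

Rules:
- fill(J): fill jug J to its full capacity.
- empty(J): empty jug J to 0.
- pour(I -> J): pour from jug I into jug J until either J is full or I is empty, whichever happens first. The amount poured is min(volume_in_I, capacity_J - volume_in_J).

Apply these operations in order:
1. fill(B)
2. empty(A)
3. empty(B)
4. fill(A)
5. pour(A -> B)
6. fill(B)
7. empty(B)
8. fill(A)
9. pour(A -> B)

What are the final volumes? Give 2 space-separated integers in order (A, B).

Answer: 0 5

Derivation:
Step 1: fill(B) -> (A=2 B=12)
Step 2: empty(A) -> (A=0 B=12)
Step 3: empty(B) -> (A=0 B=0)
Step 4: fill(A) -> (A=5 B=0)
Step 5: pour(A -> B) -> (A=0 B=5)
Step 6: fill(B) -> (A=0 B=12)
Step 7: empty(B) -> (A=0 B=0)
Step 8: fill(A) -> (A=5 B=0)
Step 9: pour(A -> B) -> (A=0 B=5)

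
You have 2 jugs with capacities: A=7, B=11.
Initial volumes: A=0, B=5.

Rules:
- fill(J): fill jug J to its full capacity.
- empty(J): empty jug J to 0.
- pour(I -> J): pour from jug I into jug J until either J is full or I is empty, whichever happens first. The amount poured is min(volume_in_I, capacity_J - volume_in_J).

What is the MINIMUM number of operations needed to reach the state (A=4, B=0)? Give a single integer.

BFS from (A=0, B=5). One shortest path:
  1. fill(B) -> (A=0 B=11)
  2. pour(B -> A) -> (A=7 B=4)
  3. empty(A) -> (A=0 B=4)
  4. pour(B -> A) -> (A=4 B=0)
Reached target in 4 moves.

Answer: 4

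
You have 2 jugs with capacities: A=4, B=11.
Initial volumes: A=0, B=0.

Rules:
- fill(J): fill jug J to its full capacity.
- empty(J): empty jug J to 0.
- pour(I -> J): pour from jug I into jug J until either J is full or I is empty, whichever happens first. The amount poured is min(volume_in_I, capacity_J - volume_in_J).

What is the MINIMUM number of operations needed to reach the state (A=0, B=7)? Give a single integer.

Answer: 3

Derivation:
BFS from (A=0, B=0). One shortest path:
  1. fill(B) -> (A=0 B=11)
  2. pour(B -> A) -> (A=4 B=7)
  3. empty(A) -> (A=0 B=7)
Reached target in 3 moves.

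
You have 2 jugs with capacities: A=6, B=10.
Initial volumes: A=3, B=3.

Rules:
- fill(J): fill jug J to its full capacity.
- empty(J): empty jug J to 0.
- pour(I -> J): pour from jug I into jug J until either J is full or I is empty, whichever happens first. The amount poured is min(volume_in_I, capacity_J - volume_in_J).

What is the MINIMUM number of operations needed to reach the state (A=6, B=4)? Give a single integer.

Answer: 3

Derivation:
BFS from (A=3, B=3). One shortest path:
  1. empty(A) -> (A=0 B=3)
  2. fill(B) -> (A=0 B=10)
  3. pour(B -> A) -> (A=6 B=4)
Reached target in 3 moves.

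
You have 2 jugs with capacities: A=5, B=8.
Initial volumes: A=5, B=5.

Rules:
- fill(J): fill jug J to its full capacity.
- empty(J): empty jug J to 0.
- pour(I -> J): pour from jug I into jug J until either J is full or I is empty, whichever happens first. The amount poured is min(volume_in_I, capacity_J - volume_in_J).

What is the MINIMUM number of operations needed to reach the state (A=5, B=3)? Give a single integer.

BFS from (A=5, B=5). One shortest path:
  1. empty(A) -> (A=0 B=5)
  2. fill(B) -> (A=0 B=8)
  3. pour(B -> A) -> (A=5 B=3)
Reached target in 3 moves.

Answer: 3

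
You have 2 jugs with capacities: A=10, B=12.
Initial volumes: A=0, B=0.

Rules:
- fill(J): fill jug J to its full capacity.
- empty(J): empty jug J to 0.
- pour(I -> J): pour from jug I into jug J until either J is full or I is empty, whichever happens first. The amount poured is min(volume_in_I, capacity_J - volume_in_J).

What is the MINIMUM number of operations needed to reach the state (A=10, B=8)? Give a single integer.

Answer: 7

Derivation:
BFS from (A=0, B=0). One shortest path:
  1. fill(A) -> (A=10 B=0)
  2. pour(A -> B) -> (A=0 B=10)
  3. fill(A) -> (A=10 B=10)
  4. pour(A -> B) -> (A=8 B=12)
  5. empty(B) -> (A=8 B=0)
  6. pour(A -> B) -> (A=0 B=8)
  7. fill(A) -> (A=10 B=8)
Reached target in 7 moves.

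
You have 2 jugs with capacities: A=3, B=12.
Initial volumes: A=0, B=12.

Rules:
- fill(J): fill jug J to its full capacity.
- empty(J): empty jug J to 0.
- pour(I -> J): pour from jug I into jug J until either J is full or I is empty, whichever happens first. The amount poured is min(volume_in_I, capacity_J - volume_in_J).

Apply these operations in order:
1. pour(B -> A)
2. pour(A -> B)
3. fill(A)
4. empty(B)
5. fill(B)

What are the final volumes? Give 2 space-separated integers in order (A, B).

Answer: 3 12

Derivation:
Step 1: pour(B -> A) -> (A=3 B=9)
Step 2: pour(A -> B) -> (A=0 B=12)
Step 3: fill(A) -> (A=3 B=12)
Step 4: empty(B) -> (A=3 B=0)
Step 5: fill(B) -> (A=3 B=12)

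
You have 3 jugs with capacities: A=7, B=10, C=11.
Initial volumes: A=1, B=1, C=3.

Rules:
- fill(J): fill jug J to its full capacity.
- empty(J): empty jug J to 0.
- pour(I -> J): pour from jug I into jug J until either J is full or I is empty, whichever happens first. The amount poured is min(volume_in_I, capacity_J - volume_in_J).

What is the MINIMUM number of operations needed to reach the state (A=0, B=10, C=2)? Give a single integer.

Answer: 3

Derivation:
BFS from (A=1, B=1, C=3). One shortest path:
  1. empty(A) -> (A=0 B=1 C=3)
  2. fill(C) -> (A=0 B=1 C=11)
  3. pour(C -> B) -> (A=0 B=10 C=2)
Reached target in 3 moves.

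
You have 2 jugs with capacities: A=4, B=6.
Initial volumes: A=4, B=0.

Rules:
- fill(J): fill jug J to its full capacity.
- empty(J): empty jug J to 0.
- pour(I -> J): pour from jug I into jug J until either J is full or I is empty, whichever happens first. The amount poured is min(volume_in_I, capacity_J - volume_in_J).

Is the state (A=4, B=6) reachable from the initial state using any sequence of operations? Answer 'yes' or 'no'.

Answer: yes

Derivation:
BFS from (A=4, B=0):
  1. fill(B) -> (A=4 B=6)
Target reached → yes.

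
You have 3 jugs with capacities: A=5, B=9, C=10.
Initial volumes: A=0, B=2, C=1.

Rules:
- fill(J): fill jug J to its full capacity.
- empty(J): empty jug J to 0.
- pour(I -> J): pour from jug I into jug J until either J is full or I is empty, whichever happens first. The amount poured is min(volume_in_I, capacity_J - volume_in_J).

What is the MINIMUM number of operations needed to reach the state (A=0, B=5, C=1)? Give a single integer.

BFS from (A=0, B=2, C=1). One shortest path:
  1. fill(A) -> (A=5 B=2 C=1)
  2. empty(B) -> (A=5 B=0 C=1)
  3. pour(A -> B) -> (A=0 B=5 C=1)
Reached target in 3 moves.

Answer: 3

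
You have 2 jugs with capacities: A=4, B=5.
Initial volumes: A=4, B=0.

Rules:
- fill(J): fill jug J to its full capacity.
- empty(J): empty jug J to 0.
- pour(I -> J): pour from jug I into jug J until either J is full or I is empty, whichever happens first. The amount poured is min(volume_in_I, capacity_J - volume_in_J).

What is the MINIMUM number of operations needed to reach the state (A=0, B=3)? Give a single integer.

BFS from (A=4, B=0). One shortest path:
  1. pour(A -> B) -> (A=0 B=4)
  2. fill(A) -> (A=4 B=4)
  3. pour(A -> B) -> (A=3 B=5)
  4. empty(B) -> (A=3 B=0)
  5. pour(A -> B) -> (A=0 B=3)
Reached target in 5 moves.

Answer: 5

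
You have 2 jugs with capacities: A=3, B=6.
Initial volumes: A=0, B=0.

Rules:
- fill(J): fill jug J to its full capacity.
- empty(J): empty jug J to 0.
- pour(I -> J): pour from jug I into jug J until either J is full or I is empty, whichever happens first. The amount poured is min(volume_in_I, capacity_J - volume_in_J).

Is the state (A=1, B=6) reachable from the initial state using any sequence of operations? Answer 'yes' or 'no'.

Answer: no

Derivation:
BFS explored all 6 reachable states.
Reachable set includes: (0,0), (0,3), (0,6), (3,0), (3,3), (3,6)
Target (A=1, B=6) not in reachable set → no.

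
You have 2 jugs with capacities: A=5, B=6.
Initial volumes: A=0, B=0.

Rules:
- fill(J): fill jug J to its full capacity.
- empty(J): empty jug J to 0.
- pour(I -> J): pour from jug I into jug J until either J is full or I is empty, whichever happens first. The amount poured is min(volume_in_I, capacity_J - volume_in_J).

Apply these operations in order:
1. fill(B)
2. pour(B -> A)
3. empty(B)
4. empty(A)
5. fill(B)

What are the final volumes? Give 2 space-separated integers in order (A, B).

Answer: 0 6

Derivation:
Step 1: fill(B) -> (A=0 B=6)
Step 2: pour(B -> A) -> (A=5 B=1)
Step 3: empty(B) -> (A=5 B=0)
Step 4: empty(A) -> (A=0 B=0)
Step 5: fill(B) -> (A=0 B=6)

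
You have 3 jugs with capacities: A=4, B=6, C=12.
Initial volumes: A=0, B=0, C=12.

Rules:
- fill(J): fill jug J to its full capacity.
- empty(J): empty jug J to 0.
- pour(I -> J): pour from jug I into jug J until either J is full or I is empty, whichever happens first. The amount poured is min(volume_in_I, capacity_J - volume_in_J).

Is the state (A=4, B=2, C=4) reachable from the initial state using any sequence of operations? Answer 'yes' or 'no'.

Answer: yes

Derivation:
BFS from (A=0, B=0, C=12):
  1. fill(A) -> (A=4 B=0 C=12)
  2. fill(B) -> (A=4 B=6 C=12)
  3. empty(C) -> (A=4 B=6 C=0)
  4. pour(A -> C) -> (A=0 B=6 C=4)
  5. pour(B -> A) -> (A=4 B=2 C=4)
Target reached → yes.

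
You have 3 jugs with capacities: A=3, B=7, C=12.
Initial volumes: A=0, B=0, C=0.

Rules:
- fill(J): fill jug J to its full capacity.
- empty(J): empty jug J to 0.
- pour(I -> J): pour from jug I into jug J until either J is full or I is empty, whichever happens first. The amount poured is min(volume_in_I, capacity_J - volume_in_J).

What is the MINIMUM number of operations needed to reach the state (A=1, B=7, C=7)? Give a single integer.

BFS from (A=0, B=0, C=0). One shortest path:
  1. fill(A) -> (A=3 B=0 C=0)
  2. fill(C) -> (A=3 B=0 C=12)
  3. pour(C -> B) -> (A=3 B=7 C=5)
  4. empty(B) -> (A=3 B=0 C=5)
  5. pour(C -> B) -> (A=3 B=5 C=0)
  6. pour(A -> B) -> (A=1 B=7 C=0)
  7. pour(B -> C) -> (A=1 B=0 C=7)
  8. fill(B) -> (A=1 B=7 C=7)
Reached target in 8 moves.

Answer: 8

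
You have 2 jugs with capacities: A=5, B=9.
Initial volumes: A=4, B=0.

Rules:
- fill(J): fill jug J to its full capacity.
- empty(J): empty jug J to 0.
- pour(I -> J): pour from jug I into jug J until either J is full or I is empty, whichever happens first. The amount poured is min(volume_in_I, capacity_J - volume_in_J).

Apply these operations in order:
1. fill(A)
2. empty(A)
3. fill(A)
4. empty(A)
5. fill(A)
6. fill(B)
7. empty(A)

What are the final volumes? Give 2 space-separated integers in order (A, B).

Step 1: fill(A) -> (A=5 B=0)
Step 2: empty(A) -> (A=0 B=0)
Step 3: fill(A) -> (A=5 B=0)
Step 4: empty(A) -> (A=0 B=0)
Step 5: fill(A) -> (A=5 B=0)
Step 6: fill(B) -> (A=5 B=9)
Step 7: empty(A) -> (A=0 B=9)

Answer: 0 9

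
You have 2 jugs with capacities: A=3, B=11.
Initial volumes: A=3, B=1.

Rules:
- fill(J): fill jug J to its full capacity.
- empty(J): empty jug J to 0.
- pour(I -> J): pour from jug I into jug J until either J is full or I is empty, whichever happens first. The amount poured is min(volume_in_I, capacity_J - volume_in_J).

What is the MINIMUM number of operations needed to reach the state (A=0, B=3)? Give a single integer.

BFS from (A=3, B=1). One shortest path:
  1. empty(B) -> (A=3 B=0)
  2. pour(A -> B) -> (A=0 B=3)
Reached target in 2 moves.

Answer: 2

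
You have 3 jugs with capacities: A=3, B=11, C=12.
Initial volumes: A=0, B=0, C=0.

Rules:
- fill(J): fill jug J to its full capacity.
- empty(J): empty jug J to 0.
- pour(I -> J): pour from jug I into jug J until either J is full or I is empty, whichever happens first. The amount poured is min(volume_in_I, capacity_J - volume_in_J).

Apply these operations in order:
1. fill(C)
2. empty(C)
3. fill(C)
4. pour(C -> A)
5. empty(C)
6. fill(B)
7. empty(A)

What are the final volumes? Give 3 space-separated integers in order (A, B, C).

Step 1: fill(C) -> (A=0 B=0 C=12)
Step 2: empty(C) -> (A=0 B=0 C=0)
Step 3: fill(C) -> (A=0 B=0 C=12)
Step 4: pour(C -> A) -> (A=3 B=0 C=9)
Step 5: empty(C) -> (A=3 B=0 C=0)
Step 6: fill(B) -> (A=3 B=11 C=0)
Step 7: empty(A) -> (A=0 B=11 C=0)

Answer: 0 11 0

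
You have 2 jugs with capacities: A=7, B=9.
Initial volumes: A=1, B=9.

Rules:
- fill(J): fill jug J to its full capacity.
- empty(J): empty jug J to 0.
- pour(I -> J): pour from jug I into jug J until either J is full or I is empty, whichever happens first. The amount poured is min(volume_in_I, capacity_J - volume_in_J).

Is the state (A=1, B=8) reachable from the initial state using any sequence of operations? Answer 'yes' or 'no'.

Answer: no

Derivation:
BFS explored all 32 reachable states.
Reachable set includes: (0,0), (0,1), (0,2), (0,3), (0,4), (0,5), (0,6), (0,7), (0,8), (0,9), (1,0), (1,9) ...
Target (A=1, B=8) not in reachable set → no.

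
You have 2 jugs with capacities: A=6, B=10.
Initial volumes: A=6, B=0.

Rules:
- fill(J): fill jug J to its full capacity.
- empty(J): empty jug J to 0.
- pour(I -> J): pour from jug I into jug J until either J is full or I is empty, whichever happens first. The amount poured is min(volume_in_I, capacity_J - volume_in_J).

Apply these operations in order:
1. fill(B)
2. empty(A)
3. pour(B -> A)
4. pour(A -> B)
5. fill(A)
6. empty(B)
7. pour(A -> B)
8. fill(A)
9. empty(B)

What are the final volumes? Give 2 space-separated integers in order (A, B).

Step 1: fill(B) -> (A=6 B=10)
Step 2: empty(A) -> (A=0 B=10)
Step 3: pour(B -> A) -> (A=6 B=4)
Step 4: pour(A -> B) -> (A=0 B=10)
Step 5: fill(A) -> (A=6 B=10)
Step 6: empty(B) -> (A=6 B=0)
Step 7: pour(A -> B) -> (A=0 B=6)
Step 8: fill(A) -> (A=6 B=6)
Step 9: empty(B) -> (A=6 B=0)

Answer: 6 0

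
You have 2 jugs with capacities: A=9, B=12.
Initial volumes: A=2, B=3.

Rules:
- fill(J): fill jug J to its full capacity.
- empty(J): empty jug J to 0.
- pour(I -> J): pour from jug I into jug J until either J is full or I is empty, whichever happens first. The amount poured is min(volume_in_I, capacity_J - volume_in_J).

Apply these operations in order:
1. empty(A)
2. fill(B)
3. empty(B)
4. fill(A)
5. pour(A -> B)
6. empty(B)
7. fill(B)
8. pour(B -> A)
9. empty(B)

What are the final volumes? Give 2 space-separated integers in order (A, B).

Step 1: empty(A) -> (A=0 B=3)
Step 2: fill(B) -> (A=0 B=12)
Step 3: empty(B) -> (A=0 B=0)
Step 4: fill(A) -> (A=9 B=0)
Step 5: pour(A -> B) -> (A=0 B=9)
Step 6: empty(B) -> (A=0 B=0)
Step 7: fill(B) -> (A=0 B=12)
Step 8: pour(B -> A) -> (A=9 B=3)
Step 9: empty(B) -> (A=9 B=0)

Answer: 9 0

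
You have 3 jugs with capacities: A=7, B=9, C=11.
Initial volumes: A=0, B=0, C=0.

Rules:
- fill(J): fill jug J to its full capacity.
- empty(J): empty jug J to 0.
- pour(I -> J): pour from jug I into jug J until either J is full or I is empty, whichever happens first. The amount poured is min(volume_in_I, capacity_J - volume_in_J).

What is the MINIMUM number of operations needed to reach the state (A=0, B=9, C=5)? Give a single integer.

BFS from (A=0, B=0, C=0). One shortest path:
  1. fill(A) -> (A=7 B=0 C=0)
  2. pour(A -> B) -> (A=0 B=7 C=0)
  3. fill(A) -> (A=7 B=7 C=0)
  4. pour(A -> B) -> (A=5 B=9 C=0)
  5. pour(A -> C) -> (A=0 B=9 C=5)
Reached target in 5 moves.

Answer: 5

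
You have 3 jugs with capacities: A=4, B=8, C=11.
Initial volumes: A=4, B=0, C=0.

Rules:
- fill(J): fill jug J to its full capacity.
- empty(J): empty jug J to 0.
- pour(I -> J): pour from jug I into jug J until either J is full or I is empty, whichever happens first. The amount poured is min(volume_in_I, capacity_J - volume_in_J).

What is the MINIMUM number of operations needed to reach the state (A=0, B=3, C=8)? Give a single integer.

Answer: 6

Derivation:
BFS from (A=4, B=0, C=0). One shortest path:
  1. empty(A) -> (A=0 B=0 C=0)
  2. fill(C) -> (A=0 B=0 C=11)
  3. pour(C -> B) -> (A=0 B=8 C=3)
  4. pour(C -> A) -> (A=3 B=8 C=0)
  5. pour(B -> C) -> (A=3 B=0 C=8)
  6. pour(A -> B) -> (A=0 B=3 C=8)
Reached target in 6 moves.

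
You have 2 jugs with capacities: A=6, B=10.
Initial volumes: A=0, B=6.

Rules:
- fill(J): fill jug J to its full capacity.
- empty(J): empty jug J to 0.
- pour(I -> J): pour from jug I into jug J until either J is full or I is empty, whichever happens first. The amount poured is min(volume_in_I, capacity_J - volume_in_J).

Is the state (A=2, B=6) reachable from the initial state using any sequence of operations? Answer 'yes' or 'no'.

Answer: no

Derivation:
BFS explored all 16 reachable states.
Reachable set includes: (0,0), (0,2), (0,4), (0,6), (0,8), (0,10), (2,0), (2,10), (4,0), (4,10), (6,0), (6,2) ...
Target (A=2, B=6) not in reachable set → no.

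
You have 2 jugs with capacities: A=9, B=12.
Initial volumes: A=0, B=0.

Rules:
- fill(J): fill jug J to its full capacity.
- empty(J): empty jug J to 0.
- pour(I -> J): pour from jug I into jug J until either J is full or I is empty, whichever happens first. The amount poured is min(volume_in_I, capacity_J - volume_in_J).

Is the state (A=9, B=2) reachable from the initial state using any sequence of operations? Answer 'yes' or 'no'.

Answer: no

Derivation:
BFS explored all 14 reachable states.
Reachable set includes: (0,0), (0,3), (0,6), (0,9), (0,12), (3,0), (3,12), (6,0), (6,12), (9,0), (9,3), (9,6) ...
Target (A=9, B=2) not in reachable set → no.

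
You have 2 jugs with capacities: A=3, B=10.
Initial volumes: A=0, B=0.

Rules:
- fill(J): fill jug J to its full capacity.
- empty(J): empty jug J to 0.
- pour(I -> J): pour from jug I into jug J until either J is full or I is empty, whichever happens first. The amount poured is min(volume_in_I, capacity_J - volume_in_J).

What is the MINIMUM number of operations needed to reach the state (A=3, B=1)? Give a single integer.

BFS from (A=0, B=0). One shortest path:
  1. fill(B) -> (A=0 B=10)
  2. pour(B -> A) -> (A=3 B=7)
  3. empty(A) -> (A=0 B=7)
  4. pour(B -> A) -> (A=3 B=4)
  5. empty(A) -> (A=0 B=4)
  6. pour(B -> A) -> (A=3 B=1)
Reached target in 6 moves.

Answer: 6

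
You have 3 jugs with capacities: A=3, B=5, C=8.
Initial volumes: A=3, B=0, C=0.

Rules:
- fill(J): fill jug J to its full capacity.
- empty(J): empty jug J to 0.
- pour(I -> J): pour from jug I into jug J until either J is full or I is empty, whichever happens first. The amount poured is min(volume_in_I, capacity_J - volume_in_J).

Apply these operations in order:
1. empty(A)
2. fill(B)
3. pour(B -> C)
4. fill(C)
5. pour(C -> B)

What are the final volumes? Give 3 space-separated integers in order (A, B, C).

Answer: 0 5 3

Derivation:
Step 1: empty(A) -> (A=0 B=0 C=0)
Step 2: fill(B) -> (A=0 B=5 C=0)
Step 3: pour(B -> C) -> (A=0 B=0 C=5)
Step 4: fill(C) -> (A=0 B=0 C=8)
Step 5: pour(C -> B) -> (A=0 B=5 C=3)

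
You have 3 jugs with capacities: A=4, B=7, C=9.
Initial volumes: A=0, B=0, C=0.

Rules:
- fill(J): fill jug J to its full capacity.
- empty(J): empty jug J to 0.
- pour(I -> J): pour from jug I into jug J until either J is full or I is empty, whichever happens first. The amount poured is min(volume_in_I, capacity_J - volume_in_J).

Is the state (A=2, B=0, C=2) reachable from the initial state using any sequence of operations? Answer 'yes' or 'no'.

BFS from (A=0, B=0, C=0):
  1. fill(A) -> (A=4 B=0 C=0)
  2. fill(B) -> (A=4 B=7 C=0)
  3. pour(B -> C) -> (A=4 B=0 C=7)
  4. pour(A -> C) -> (A=2 B=0 C=9)
  5. pour(C -> B) -> (A=2 B=7 C=2)
  6. empty(B) -> (A=2 B=0 C=2)
Target reached → yes.

Answer: yes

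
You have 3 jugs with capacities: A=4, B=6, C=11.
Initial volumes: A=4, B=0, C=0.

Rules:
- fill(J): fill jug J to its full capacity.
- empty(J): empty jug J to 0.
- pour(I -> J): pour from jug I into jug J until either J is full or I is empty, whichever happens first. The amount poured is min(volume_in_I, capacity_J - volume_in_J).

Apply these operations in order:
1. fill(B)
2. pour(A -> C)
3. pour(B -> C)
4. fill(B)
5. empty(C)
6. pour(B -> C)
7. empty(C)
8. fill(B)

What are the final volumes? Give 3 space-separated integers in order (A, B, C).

Answer: 0 6 0

Derivation:
Step 1: fill(B) -> (A=4 B=6 C=0)
Step 2: pour(A -> C) -> (A=0 B=6 C=4)
Step 3: pour(B -> C) -> (A=0 B=0 C=10)
Step 4: fill(B) -> (A=0 B=6 C=10)
Step 5: empty(C) -> (A=0 B=6 C=0)
Step 6: pour(B -> C) -> (A=0 B=0 C=6)
Step 7: empty(C) -> (A=0 B=0 C=0)
Step 8: fill(B) -> (A=0 B=6 C=0)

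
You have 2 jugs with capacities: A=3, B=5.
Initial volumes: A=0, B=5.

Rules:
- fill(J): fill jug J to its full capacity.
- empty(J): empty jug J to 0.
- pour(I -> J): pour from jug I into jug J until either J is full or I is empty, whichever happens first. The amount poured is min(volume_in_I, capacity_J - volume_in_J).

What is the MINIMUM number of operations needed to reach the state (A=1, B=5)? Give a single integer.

BFS from (A=0, B=5). One shortest path:
  1. fill(A) -> (A=3 B=5)
  2. empty(B) -> (A=3 B=0)
  3. pour(A -> B) -> (A=0 B=3)
  4. fill(A) -> (A=3 B=3)
  5. pour(A -> B) -> (A=1 B=5)
Reached target in 5 moves.

Answer: 5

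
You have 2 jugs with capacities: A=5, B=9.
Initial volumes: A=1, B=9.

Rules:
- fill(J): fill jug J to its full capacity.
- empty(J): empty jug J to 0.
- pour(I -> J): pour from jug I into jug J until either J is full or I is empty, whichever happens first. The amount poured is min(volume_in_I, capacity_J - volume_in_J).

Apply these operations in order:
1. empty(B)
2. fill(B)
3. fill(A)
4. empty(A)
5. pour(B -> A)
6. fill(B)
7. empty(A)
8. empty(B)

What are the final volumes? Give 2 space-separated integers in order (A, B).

Answer: 0 0

Derivation:
Step 1: empty(B) -> (A=1 B=0)
Step 2: fill(B) -> (A=1 B=9)
Step 3: fill(A) -> (A=5 B=9)
Step 4: empty(A) -> (A=0 B=9)
Step 5: pour(B -> A) -> (A=5 B=4)
Step 6: fill(B) -> (A=5 B=9)
Step 7: empty(A) -> (A=0 B=9)
Step 8: empty(B) -> (A=0 B=0)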